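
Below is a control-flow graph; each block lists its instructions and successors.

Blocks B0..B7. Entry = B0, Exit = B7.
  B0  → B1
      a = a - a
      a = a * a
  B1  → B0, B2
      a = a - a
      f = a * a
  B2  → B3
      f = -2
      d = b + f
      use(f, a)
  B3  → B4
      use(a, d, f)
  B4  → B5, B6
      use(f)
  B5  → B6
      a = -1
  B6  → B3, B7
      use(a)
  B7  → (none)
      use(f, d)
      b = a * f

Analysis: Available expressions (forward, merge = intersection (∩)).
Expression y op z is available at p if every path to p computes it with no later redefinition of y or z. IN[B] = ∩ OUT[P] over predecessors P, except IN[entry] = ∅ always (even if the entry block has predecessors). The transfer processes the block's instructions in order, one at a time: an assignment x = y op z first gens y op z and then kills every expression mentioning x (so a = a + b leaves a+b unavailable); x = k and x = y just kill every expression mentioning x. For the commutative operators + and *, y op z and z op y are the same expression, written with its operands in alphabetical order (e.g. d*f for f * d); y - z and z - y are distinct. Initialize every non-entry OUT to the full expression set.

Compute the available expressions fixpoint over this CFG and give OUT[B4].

Answer: {b+f}

Working:
Per-block solution:
  B0: | IN={} | OUT={}
  B1: | IN={} | OUT={a*a}
  B2: | IN={a*a} | OUT={a*a, b+f}
  B3: | IN={b+f} | OUT={b+f}
  B4: | IN={b+f} | OUT={b+f}
  B5: | IN={b+f} | OUT={b+f}
  B6: | IN={b+f} | OUT={b+f}
  B7: | IN={b+f} | OUT={a*f}

Merge at B4: IN[B4] = OUT[B3] = {b+f}
Applying B4's transfer function to that IN value gives OUT[B4] (row B4 above).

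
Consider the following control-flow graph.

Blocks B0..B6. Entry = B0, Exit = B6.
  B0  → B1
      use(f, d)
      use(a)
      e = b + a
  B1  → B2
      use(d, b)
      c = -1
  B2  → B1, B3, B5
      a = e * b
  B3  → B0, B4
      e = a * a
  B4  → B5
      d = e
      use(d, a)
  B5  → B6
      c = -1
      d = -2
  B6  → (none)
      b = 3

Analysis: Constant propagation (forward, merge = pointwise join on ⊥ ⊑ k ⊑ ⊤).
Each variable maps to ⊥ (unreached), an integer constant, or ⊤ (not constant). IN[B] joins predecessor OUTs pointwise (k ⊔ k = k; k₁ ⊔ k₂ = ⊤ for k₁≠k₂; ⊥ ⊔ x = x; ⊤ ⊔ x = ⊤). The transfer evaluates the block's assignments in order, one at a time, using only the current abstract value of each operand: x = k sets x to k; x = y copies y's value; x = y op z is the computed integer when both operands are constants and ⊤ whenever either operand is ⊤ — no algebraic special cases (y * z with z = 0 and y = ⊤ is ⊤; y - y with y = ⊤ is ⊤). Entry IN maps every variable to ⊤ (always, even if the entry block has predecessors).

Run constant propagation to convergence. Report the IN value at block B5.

Fixpoint table:
  B0:  IN=(all ⊤)  OUT=(all ⊤)
  B1:  IN=(all ⊤)  OUT={c:-1; rest ⊤}
  B2:  IN={c:-1; rest ⊤}  OUT={c:-1; rest ⊤}
  B3:  IN={c:-1; rest ⊤}  OUT={c:-1; rest ⊤}
  B4:  IN={c:-1; rest ⊤}  OUT={c:-1; rest ⊤}
  B5:  IN={c:-1; rest ⊤}  OUT={c:-1, d:-2; rest ⊤}
  B6:  IN={c:-1, d:-2; rest ⊤}  OUT={b:3, c:-1, d:-2; rest ⊤}

Merge at B5: IN[B5] = OUT[B2] ⊔ OUT[B4] = {a: ⊤, b: ⊤, c: -1, d: ⊤, e: ⊤, f: ⊤}

Answer: {a: ⊤, b: ⊤, c: -1, d: ⊤, e: ⊤, f: ⊤}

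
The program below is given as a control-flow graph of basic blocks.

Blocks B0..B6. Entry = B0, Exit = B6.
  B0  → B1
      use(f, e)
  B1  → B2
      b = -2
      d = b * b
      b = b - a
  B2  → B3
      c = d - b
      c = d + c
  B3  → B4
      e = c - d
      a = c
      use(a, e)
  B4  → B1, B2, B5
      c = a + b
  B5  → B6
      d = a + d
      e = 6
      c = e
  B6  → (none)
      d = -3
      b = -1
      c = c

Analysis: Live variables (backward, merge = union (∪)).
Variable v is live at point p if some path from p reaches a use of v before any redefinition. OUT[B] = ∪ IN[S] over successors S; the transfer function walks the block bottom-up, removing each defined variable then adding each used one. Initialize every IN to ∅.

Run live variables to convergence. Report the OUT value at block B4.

Converged values:
  B0: | IN={a, e, f} | OUT={a}
  B1: | IN={a} | OUT={b, d}
  B2: | IN={b, d} | OUT={b, c, d}
  B3: | IN={b, c, d} | OUT={a, b, d}
  B4: | IN={a, b, d} | OUT={a, b, d}
  B5: | IN={a, d} | OUT={c}
  B6: | IN={c} | OUT={}

Merge at B4: OUT[B4] = IN[B1] ⊔ IN[B2] ⊔ IN[B5] = {a, b, d}

Answer: {a, b, d}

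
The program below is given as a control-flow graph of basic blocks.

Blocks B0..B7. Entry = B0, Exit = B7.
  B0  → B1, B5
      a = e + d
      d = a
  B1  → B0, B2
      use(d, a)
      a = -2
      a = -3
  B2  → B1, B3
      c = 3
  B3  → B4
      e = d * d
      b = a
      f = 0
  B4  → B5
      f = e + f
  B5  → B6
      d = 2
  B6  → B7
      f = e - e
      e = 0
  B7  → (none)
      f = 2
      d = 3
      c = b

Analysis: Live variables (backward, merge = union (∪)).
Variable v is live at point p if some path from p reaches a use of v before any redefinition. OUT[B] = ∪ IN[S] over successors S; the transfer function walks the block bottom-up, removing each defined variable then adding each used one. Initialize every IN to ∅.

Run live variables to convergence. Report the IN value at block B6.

Answer: {b, e}

Trace:
Per-block solution:
  B0:  IN={b, d, e}  OUT={a, b, d, e}
  B1:  IN={a, b, d, e}  OUT={a, b, d, e}
  B2:  IN={a, b, d, e}  OUT={a, b, d, e}
  B3:  IN={a, d}  OUT={b, e, f}
  B4:  IN={b, e, f}  OUT={b, e}
  B5:  IN={b, e}  OUT={b, e}
  B6:  IN={b, e}  OUT={b}
  B7:  IN={b}  OUT={}

Merge at B6: OUT[B6] = IN[B7] = {b}
Applying B6's transfer function to that OUT value gives IN[B6] (row B6 above).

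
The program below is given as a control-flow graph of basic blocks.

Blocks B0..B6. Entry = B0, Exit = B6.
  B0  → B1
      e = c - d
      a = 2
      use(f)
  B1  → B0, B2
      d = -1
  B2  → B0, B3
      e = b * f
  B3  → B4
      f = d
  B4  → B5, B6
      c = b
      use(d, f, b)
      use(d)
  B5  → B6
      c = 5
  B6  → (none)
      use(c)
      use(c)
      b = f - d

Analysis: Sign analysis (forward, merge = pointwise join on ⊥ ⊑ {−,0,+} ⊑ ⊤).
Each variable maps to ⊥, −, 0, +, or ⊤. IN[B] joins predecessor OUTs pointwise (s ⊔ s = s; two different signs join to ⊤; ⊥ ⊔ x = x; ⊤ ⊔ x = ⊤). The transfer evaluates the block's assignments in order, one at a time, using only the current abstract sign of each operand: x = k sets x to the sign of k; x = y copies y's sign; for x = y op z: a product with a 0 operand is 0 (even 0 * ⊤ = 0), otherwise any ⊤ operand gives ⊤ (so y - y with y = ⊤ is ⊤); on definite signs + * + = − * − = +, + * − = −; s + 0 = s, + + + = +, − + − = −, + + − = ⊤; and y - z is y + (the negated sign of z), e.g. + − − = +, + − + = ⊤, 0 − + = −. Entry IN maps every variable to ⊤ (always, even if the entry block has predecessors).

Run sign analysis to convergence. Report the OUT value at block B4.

Answer: {a: +, b: ⊤, c: ⊤, d: -, e: ⊤, f: -}

Working:
Converged values:
  B0: | IN=(all ⊤) | OUT={a:+; rest ⊤}
  B1: | IN={a:+; rest ⊤} | OUT={a:+, d:-; rest ⊤}
  B2: | IN={a:+, d:-; rest ⊤} | OUT={a:+, d:-; rest ⊤}
  B3: | IN={a:+, d:-; rest ⊤} | OUT={a:+, d:-, f:-; rest ⊤}
  B4: | IN={a:+, d:-, f:-; rest ⊤} | OUT={a:+, d:-, f:-; rest ⊤}
  B5: | IN={a:+, d:-, f:-; rest ⊤} | OUT={a:+, c:+, d:-, f:-; rest ⊤}
  B6: | IN={a:+, d:-, f:-; rest ⊤} | OUT={a:+, d:-, f:-; rest ⊤}

Merge at B4: IN[B4] = OUT[B3] = {a: +, b: ⊤, c: ⊤, d: -, e: ⊤, f: -}
Applying B4's transfer function to that IN value gives OUT[B4] (row B4 above).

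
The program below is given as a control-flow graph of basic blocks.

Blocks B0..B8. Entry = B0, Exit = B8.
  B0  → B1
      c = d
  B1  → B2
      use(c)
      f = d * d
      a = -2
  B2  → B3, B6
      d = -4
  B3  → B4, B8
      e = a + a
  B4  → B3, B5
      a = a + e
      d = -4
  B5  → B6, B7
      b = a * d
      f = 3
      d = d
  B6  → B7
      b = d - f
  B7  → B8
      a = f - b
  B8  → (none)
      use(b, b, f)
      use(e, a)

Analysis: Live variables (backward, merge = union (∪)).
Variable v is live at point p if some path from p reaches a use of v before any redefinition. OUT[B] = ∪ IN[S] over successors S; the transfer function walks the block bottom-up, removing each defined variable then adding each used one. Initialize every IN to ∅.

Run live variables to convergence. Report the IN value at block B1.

Fixpoint table:
  B0: | IN={b, d, e} | OUT={b, c, d, e}
  B1: | IN={b, c, d, e} | OUT={a, b, e, f}
  B2: | IN={a, b, e, f} | OUT={a, b, d, e, f}
  B3: | IN={a, b, f} | OUT={a, b, e, f}
  B4: | IN={a, b, e, f} | OUT={a, b, d, e, f}
  B5: | IN={a, d, e} | OUT={b, d, e, f}
  B6: | IN={d, e, f} | OUT={b, e, f}
  B7: | IN={b, e, f} | OUT={a, b, e, f}
  B8: | IN={a, b, e, f} | OUT={}

Merge at B1: OUT[B1] = IN[B2] = {a, b, e, f}
Applying B1's transfer function to that OUT value gives IN[B1] (row B1 above).

Answer: {b, c, d, e}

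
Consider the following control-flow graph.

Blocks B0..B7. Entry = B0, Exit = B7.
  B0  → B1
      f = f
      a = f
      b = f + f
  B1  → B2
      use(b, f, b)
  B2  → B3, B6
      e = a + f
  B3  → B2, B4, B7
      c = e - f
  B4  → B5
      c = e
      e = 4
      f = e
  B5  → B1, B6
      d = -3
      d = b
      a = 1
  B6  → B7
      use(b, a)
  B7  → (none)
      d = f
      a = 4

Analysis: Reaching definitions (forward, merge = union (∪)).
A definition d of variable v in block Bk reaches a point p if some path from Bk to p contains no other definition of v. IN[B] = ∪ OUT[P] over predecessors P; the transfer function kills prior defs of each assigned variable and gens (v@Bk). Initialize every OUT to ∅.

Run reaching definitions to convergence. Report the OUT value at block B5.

Fixpoint table:
  B0:   IN={}   OUT={a@B0, b@B0, f@B0}
  B1:   IN={a@B0, a@B5, b@B0, c@B4, d@B5, e@B4, f@B0, f@B4}   OUT={a@B0, a@B5, b@B0, c@B4, d@B5, e@B4, f@B0, f@B4}
  B2:   IN={a@B0, a@B5, b@B0, c@B3, c@B4, d@B5, e@B2, e@B4, f@B0, f@B4}   OUT={a@B0, a@B5, b@B0, c@B3, c@B4, d@B5, e@B2, f@B0, f@B4}
  B3:   IN={a@B0, a@B5, b@B0, c@B3, c@B4, d@B5, e@B2, f@B0, f@B4}   OUT={a@B0, a@B5, b@B0, c@B3, d@B5, e@B2, f@B0, f@B4}
  B4:   IN={a@B0, a@B5, b@B0, c@B3, d@B5, e@B2, f@B0, f@B4}   OUT={a@B0, a@B5, b@B0, c@B4, d@B5, e@B4, f@B4}
  B5:   IN={a@B0, a@B5, b@B0, c@B4, d@B5, e@B4, f@B4}   OUT={a@B5, b@B0, c@B4, d@B5, e@B4, f@B4}
  B6:   IN={a@B0, a@B5, b@B0, c@B3, c@B4, d@B5, e@B2, e@B4, f@B0, f@B4}   OUT={a@B0, a@B5, b@B0, c@B3, c@B4, d@B5, e@B2, e@B4, f@B0, f@B4}
  B7:   IN={a@B0, a@B5, b@B0, c@B3, c@B4, d@B5, e@B2, e@B4, f@B0, f@B4}   OUT={a@B7, b@B0, c@B3, c@B4, d@B7, e@B2, e@B4, f@B0, f@B4}

Merge at B5: IN[B5] = OUT[B4] = {a@B0, a@B5, b@B0, c@B4, d@B5, e@B4, f@B4}
Applying B5's transfer function to that IN value gives OUT[B5] (row B5 above).

Answer: {a@B5, b@B0, c@B4, d@B5, e@B4, f@B4}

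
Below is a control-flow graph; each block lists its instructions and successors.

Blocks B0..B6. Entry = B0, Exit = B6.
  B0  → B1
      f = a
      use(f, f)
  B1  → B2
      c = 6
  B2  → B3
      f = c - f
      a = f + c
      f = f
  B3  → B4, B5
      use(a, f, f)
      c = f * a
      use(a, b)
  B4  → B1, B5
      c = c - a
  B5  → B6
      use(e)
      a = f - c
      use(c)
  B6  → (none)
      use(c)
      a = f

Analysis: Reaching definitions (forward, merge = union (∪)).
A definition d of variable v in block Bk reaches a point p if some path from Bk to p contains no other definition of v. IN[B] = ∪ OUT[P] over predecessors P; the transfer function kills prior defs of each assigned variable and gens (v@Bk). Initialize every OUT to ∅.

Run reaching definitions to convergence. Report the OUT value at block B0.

Converged values:
  B0: | IN={} | OUT={f@B0}
  B1: | IN={a@B2, c@B4, f@B0, f@B2} | OUT={a@B2, c@B1, f@B0, f@B2}
  B2: | IN={a@B2, c@B1, f@B0, f@B2} | OUT={a@B2, c@B1, f@B2}
  B3: | IN={a@B2, c@B1, f@B2} | OUT={a@B2, c@B3, f@B2}
  B4: | IN={a@B2, c@B3, f@B2} | OUT={a@B2, c@B4, f@B2}
  B5: | IN={a@B2, c@B3, c@B4, f@B2} | OUT={a@B5, c@B3, c@B4, f@B2}
  B6: | IN={a@B5, c@B3, c@B4, f@B2} | OUT={a@B6, c@B3, c@B4, f@B2}

B0 is the boundary node: IN[B0] = {}
Applying B0's transfer function to that IN value gives OUT[B0] (row B0 above).

Answer: {f@B0}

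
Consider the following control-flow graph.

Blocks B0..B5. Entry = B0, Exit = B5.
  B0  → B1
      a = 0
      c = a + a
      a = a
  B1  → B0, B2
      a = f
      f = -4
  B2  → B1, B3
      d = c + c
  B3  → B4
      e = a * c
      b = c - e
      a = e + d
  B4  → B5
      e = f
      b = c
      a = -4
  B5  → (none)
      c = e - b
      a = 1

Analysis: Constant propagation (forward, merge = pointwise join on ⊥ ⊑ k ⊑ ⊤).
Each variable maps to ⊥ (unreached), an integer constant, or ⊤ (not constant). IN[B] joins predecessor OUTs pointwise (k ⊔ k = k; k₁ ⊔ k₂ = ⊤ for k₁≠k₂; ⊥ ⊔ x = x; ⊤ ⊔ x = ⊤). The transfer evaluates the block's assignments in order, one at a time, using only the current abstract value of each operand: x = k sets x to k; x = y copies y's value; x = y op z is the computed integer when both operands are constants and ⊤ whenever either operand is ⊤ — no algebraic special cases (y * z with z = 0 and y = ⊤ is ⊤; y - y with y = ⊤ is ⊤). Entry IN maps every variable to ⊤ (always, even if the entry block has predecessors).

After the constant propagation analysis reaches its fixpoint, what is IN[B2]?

Fixpoint table:
  B0:  IN=(all ⊤)  OUT={a:0, c:0; rest ⊤}
  B1:  IN={c:0; rest ⊤}  OUT={c:0, f:-4; rest ⊤}
  B2:  IN={c:0, f:-4; rest ⊤}  OUT={c:0, d:0, f:-4; rest ⊤}
  B3:  IN={c:0, d:0, f:-4; rest ⊤}  OUT={c:0, d:0, f:-4; rest ⊤}
  B4:  IN={c:0, d:0, f:-4; rest ⊤}  OUT={a:-4, b:0, c:0, d:0, e:-4, f:-4; rest ⊤}
  B5:  IN={a:-4, b:0, c:0, d:0, e:-4, f:-4; rest ⊤}  OUT={a:1, b:0, c:-4, d:0, e:-4, f:-4; rest ⊤}

Merge at B2: IN[B2] = OUT[B1] = {a: ⊤, b: ⊤, c: 0, d: ⊤, e: ⊤, f: -4}

Answer: {a: ⊤, b: ⊤, c: 0, d: ⊤, e: ⊤, f: -4}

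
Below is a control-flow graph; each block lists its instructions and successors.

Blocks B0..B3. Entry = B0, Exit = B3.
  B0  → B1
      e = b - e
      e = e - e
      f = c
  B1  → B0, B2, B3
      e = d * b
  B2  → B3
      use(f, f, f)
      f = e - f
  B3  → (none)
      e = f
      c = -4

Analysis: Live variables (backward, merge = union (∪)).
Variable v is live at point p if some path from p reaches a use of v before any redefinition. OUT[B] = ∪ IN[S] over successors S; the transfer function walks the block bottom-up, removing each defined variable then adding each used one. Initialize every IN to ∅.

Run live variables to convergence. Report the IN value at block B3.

Per-block solution:
  B0:  IN={b, c, d, e}  OUT={b, c, d, f}
  B1:  IN={b, c, d, f}  OUT={b, c, d, e, f}
  B2:  IN={e, f}  OUT={f}
  B3:  IN={f}  OUT={}

B3 is the boundary node: OUT[B3] = {}
Applying B3's transfer function to that OUT value gives IN[B3] (row B3 above).

Answer: {f}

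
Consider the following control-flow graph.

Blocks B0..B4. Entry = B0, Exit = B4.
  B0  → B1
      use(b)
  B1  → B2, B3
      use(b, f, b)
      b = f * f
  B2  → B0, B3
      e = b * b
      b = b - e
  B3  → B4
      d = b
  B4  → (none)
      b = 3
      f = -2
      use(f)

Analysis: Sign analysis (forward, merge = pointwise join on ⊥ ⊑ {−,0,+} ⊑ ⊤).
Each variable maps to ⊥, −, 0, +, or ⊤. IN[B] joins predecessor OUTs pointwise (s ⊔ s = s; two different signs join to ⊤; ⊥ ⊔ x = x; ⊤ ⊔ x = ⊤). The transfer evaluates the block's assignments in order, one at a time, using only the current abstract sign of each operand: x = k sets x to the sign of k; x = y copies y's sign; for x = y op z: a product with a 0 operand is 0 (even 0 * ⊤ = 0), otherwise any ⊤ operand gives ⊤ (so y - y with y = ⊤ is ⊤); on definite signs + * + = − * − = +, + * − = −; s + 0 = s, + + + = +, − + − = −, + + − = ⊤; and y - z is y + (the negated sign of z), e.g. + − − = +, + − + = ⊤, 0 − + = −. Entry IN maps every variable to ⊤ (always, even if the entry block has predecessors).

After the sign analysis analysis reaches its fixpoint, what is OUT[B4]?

Answer: {a: ⊤, b: +, c: ⊤, d: ⊤, e: ⊤, f: -}

Trace:
Fixpoint table:
  B0:   IN=(all ⊤)   OUT=(all ⊤)
  B1:   IN=(all ⊤)   OUT=(all ⊤)
  B2:   IN=(all ⊤)   OUT=(all ⊤)
  B3:   IN=(all ⊤)   OUT=(all ⊤)
  B4:   IN=(all ⊤)   OUT={b:+, f:-; rest ⊤}

Merge at B4: IN[B4] = OUT[B3] = {a: ⊤, b: ⊤, c: ⊤, d: ⊤, e: ⊤, f: ⊤}
Applying B4's transfer function to that IN value gives OUT[B4] (row B4 above).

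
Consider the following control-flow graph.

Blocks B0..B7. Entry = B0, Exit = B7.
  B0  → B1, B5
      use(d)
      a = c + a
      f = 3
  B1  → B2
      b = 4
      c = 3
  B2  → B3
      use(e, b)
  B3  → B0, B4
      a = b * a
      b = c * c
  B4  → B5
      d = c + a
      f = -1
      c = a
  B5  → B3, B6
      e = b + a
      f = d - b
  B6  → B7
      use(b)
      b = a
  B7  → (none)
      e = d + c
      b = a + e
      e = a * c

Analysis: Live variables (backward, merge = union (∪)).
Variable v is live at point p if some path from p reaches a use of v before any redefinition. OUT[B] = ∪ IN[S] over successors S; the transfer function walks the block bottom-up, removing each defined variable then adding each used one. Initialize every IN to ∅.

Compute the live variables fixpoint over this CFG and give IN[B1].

Answer: {a, d, e}

Derivation:
Converged values:
  B0:  IN={a, b, c, d, e}  OUT={a, b, c, d, e}
  B1:  IN={a, d, e}  OUT={a, b, c, d, e}
  B2:  IN={a, b, c, d, e}  OUT={a, b, c, d, e}
  B3:  IN={a, b, c, d, e}  OUT={a, b, c, d, e}
  B4:  IN={a, b, c}  OUT={a, b, c, d}
  B5:  IN={a, b, c, d}  OUT={a, b, c, d, e}
  B6:  IN={a, b, c, d}  OUT={a, c, d}
  B7:  IN={a, c, d}  OUT={}

Merge at B1: OUT[B1] = IN[B2] = {a, b, c, d, e}
Applying B1's transfer function to that OUT value gives IN[B1] (row B1 above).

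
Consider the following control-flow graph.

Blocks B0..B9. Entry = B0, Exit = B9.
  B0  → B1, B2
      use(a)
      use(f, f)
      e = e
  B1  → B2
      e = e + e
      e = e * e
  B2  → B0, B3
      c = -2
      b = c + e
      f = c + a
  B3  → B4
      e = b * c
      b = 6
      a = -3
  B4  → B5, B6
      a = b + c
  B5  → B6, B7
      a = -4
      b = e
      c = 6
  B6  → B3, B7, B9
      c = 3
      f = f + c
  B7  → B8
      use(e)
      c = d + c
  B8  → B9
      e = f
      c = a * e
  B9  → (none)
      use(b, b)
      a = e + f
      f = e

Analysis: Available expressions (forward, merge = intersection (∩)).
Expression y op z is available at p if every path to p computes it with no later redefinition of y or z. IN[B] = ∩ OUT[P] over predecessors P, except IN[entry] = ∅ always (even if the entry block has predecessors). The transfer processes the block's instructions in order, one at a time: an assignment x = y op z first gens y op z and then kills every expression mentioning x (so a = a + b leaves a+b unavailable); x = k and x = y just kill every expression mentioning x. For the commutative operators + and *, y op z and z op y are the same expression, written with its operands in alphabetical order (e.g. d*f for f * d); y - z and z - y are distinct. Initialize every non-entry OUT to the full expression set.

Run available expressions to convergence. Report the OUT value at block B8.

Fixpoint table:
  B0:   IN={}   OUT={}
  B1:   IN={}   OUT={}
  B2:   IN={}   OUT={a+c, c+e}
  B3:   IN={}   OUT={}
  B4:   IN={}   OUT={b+c}
  B5:   IN={b+c}   OUT={}
  B6:   IN={}   OUT={}
  B7:   IN={}   OUT={}
  B8:   IN={}   OUT={a*e}
  B9:   IN={}   OUT={}

Merge at B8: IN[B8] = OUT[B7] = {}
Applying B8's transfer function to that IN value gives OUT[B8] (row B8 above).

Answer: {a*e}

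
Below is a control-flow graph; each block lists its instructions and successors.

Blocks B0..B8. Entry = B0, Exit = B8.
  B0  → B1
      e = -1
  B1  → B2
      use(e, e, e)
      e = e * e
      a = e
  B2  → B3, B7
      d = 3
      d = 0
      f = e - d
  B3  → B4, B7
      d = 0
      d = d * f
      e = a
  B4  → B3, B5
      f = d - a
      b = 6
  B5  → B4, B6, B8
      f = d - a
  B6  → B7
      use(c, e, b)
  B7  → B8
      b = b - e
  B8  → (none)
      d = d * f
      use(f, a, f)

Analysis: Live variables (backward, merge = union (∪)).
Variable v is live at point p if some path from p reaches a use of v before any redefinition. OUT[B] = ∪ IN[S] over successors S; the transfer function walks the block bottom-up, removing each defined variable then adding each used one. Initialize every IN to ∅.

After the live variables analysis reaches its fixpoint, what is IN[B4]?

Answer: {a, c, d, e}

Derivation:
Per-block solution:
  B0:  IN={b, c}  OUT={b, c, e}
  B1:  IN={b, c, e}  OUT={a, b, c, e}
  B2:  IN={a, b, c, e}  OUT={a, b, c, d, e, f}
  B3:  IN={a, b, c, f}  OUT={a, b, c, d, e, f}
  B4:  IN={a, c, d, e}  OUT={a, b, c, d, e, f}
  B5:  IN={a, b, c, d, e}  OUT={a, b, c, d, e, f}
  B6:  IN={a, b, c, d, e, f}  OUT={a, b, d, e, f}
  B7:  IN={a, b, d, e, f}  OUT={a, d, f}
  B8:  IN={a, d, f}  OUT={}

Merge at B4: OUT[B4] = IN[B3] ⊔ IN[B5] = {a, b, c, d, e, f}
Applying B4's transfer function to that OUT value gives IN[B4] (row B4 above).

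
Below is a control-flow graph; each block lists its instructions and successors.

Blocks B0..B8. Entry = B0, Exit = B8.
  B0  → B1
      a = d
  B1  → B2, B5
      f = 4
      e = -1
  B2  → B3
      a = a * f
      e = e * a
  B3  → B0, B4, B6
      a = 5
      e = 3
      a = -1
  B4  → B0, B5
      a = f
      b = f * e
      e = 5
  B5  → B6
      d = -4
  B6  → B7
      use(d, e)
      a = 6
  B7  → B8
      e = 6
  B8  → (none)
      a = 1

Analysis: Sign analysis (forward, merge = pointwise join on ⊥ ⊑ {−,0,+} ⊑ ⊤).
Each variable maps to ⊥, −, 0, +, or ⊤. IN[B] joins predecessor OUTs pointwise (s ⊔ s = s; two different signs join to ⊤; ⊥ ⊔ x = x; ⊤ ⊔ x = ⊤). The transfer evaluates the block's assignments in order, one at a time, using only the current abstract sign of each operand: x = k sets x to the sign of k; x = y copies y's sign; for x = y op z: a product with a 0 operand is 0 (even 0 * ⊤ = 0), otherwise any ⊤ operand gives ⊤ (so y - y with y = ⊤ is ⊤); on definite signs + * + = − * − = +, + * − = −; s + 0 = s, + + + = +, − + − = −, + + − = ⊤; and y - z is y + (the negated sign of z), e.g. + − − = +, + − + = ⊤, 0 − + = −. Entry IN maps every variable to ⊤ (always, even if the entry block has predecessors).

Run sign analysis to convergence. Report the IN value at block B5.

Answer: {a: ⊤, b: ⊤, c: ⊤, d: ⊤, e: ⊤, f: +}

Working:
Per-block solution:
  B0:   IN=(all ⊤)   OUT=(all ⊤)
  B1:   IN=(all ⊤)   OUT={e:-, f:+; rest ⊤}
  B2:   IN={e:-, f:+; rest ⊤}   OUT={f:+; rest ⊤}
  B3:   IN={f:+; rest ⊤}   OUT={a:-, e:+, f:+; rest ⊤}
  B4:   IN={a:-, e:+, f:+; rest ⊤}   OUT={a:+, b:+, e:+, f:+; rest ⊤}
  B5:   IN={f:+; rest ⊤}   OUT={d:-, f:+; rest ⊤}
  B6:   IN={f:+; rest ⊤}   OUT={a:+, f:+; rest ⊤}
  B7:   IN={a:+, f:+; rest ⊤}   OUT={a:+, e:+, f:+; rest ⊤}
  B8:   IN={a:+, e:+, f:+; rest ⊤}   OUT={a:+, e:+, f:+; rest ⊤}

Merge at B5: IN[B5] = OUT[B1] ⊔ OUT[B4] = {a: ⊤, b: ⊤, c: ⊤, d: ⊤, e: ⊤, f: +}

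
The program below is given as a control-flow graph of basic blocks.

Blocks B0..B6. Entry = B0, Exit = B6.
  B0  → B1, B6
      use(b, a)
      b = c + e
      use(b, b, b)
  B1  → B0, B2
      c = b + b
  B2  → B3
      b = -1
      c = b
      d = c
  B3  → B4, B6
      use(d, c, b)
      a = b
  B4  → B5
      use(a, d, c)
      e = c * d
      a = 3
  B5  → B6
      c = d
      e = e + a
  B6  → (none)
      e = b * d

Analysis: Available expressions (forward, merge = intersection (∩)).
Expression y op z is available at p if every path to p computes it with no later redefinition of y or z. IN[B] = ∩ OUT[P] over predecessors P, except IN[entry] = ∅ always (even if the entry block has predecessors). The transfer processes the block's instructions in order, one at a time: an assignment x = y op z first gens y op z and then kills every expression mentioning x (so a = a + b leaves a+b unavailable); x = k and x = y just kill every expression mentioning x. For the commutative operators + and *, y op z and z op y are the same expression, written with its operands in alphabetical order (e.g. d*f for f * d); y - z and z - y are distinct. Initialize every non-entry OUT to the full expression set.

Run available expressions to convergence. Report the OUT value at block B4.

Answer: {c*d}

Trace:
Fixpoint table:
  B0:   IN={}   OUT={c+e}
  B1:   IN={c+e}   OUT={b+b}
  B2:   IN={b+b}   OUT={}
  B3:   IN={}   OUT={}
  B4:   IN={}   OUT={c*d}
  B5:   IN={c*d}   OUT={}
  B6:   IN={}   OUT={b*d}

Merge at B4: IN[B4] = OUT[B3] = {}
Applying B4's transfer function to that IN value gives OUT[B4] (row B4 above).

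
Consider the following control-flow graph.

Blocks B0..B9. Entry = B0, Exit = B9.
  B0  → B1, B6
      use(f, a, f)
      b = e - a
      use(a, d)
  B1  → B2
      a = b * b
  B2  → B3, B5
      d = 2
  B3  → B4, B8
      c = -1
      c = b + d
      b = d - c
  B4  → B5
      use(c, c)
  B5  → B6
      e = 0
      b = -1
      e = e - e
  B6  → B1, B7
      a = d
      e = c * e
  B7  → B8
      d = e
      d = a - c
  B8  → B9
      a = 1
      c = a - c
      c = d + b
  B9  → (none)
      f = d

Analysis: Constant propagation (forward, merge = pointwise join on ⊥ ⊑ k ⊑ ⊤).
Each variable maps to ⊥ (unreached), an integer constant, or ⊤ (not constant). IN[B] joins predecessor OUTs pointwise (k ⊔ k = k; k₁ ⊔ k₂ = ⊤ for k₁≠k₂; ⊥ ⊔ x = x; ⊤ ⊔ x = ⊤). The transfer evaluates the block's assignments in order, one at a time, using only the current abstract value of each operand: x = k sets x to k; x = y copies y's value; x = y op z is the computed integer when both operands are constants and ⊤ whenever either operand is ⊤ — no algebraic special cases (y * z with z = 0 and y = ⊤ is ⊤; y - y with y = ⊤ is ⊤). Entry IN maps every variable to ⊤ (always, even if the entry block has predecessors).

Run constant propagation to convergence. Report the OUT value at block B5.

Fixpoint table:
  B0: | IN=(all ⊤) | OUT=(all ⊤)
  B1: | IN=(all ⊤) | OUT=(all ⊤)
  B2: | IN=(all ⊤) | OUT={d:2; rest ⊤}
  B3: | IN={d:2; rest ⊤} | OUT={d:2; rest ⊤}
  B4: | IN={d:2; rest ⊤} | OUT={d:2; rest ⊤}
  B5: | IN={d:2; rest ⊤} | OUT={b:-1, d:2, e:0; rest ⊤}
  B6: | IN=(all ⊤) | OUT=(all ⊤)
  B7: | IN=(all ⊤) | OUT=(all ⊤)
  B8: | IN=(all ⊤) | OUT={a:1; rest ⊤}
  B9: | IN={a:1; rest ⊤} | OUT={a:1; rest ⊤}

Merge at B5: IN[B5] = OUT[B2] ⊔ OUT[B4] = {a: ⊤, b: ⊤, c: ⊤, d: 2, e: ⊤, f: ⊤}
Applying B5's transfer function to that IN value gives OUT[B5] (row B5 above).

Answer: {a: ⊤, b: -1, c: ⊤, d: 2, e: 0, f: ⊤}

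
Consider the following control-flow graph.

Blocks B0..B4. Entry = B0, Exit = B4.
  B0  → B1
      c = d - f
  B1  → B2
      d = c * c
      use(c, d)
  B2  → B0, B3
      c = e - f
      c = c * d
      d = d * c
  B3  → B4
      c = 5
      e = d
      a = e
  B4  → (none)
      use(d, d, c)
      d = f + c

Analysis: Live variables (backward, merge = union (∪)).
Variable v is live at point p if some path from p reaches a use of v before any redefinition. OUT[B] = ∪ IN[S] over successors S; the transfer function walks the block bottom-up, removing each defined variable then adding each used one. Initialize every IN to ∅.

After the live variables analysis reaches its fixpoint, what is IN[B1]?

Per-block solution:
  B0:   IN={d, e, f}   OUT={c, e, f}
  B1:   IN={c, e, f}   OUT={d, e, f}
  B2:   IN={d, e, f}   OUT={d, e, f}
  B3:   IN={d, f}   OUT={c, d, f}
  B4:   IN={c, d, f}   OUT={}

Merge at B1: OUT[B1] = IN[B2] = {d, e, f}
Applying B1's transfer function to that OUT value gives IN[B1] (row B1 above).

Answer: {c, e, f}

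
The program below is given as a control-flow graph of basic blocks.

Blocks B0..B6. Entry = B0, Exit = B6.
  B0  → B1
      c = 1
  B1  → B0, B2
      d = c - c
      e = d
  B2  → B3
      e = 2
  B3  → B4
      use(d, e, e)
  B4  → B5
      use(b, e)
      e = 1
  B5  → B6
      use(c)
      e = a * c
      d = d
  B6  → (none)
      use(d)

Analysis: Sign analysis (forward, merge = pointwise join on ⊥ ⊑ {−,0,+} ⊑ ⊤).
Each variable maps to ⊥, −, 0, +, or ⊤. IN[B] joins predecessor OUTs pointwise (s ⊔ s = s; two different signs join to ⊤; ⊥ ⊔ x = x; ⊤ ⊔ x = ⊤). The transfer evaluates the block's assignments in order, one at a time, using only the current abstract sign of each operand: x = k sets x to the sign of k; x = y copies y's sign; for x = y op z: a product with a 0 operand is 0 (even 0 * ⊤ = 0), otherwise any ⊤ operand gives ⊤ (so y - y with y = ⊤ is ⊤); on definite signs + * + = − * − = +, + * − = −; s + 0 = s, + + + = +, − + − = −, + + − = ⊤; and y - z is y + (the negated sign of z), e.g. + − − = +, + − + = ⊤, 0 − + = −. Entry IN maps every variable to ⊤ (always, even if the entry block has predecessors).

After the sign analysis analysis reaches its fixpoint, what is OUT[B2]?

Answer: {a: ⊤, b: ⊤, c: +, d: ⊤, e: +, f: ⊤}

Trace:
Converged values:
  B0:  IN=(all ⊤)  OUT={c:+; rest ⊤}
  B1:  IN={c:+; rest ⊤}  OUT={c:+; rest ⊤}
  B2:  IN={c:+; rest ⊤}  OUT={c:+, e:+; rest ⊤}
  B3:  IN={c:+, e:+; rest ⊤}  OUT={c:+, e:+; rest ⊤}
  B4:  IN={c:+, e:+; rest ⊤}  OUT={c:+, e:+; rest ⊤}
  B5:  IN={c:+, e:+; rest ⊤}  OUT={c:+; rest ⊤}
  B6:  IN={c:+; rest ⊤}  OUT={c:+; rest ⊤}

Merge at B2: IN[B2] = OUT[B1] = {a: ⊤, b: ⊤, c: +, d: ⊤, e: ⊤, f: ⊤}
Applying B2's transfer function to that IN value gives OUT[B2] (row B2 above).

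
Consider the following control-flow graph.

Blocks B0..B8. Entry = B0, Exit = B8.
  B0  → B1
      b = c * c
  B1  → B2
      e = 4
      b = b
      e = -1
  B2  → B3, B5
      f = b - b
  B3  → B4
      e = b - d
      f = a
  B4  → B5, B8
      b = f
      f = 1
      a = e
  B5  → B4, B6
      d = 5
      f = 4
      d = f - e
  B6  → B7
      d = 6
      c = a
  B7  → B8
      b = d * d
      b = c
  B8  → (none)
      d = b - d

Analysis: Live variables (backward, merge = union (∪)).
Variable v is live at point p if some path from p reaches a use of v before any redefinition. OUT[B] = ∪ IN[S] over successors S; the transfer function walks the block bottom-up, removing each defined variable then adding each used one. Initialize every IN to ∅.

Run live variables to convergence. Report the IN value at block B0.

Answer: {a, c, d}

Derivation:
Converged values:
  B0:   IN={a, c, d}   OUT={a, b, d}
  B1:   IN={a, b, d}   OUT={a, b, d, e}
  B2:   IN={a, b, d, e}   OUT={a, b, d, e}
  B3:   IN={a, b, d}   OUT={d, e, f}
  B4:   IN={d, e, f}   OUT={a, b, d, e}
  B5:   IN={a, e}   OUT={a, d, e, f}
  B6:   IN={a}   OUT={c, d}
  B7:   IN={c, d}   OUT={b, d}
  B8:   IN={b, d}   OUT={}

Merge at B0: OUT[B0] = IN[B1] = {a, b, d}
Applying B0's transfer function to that OUT value gives IN[B0] (row B0 above).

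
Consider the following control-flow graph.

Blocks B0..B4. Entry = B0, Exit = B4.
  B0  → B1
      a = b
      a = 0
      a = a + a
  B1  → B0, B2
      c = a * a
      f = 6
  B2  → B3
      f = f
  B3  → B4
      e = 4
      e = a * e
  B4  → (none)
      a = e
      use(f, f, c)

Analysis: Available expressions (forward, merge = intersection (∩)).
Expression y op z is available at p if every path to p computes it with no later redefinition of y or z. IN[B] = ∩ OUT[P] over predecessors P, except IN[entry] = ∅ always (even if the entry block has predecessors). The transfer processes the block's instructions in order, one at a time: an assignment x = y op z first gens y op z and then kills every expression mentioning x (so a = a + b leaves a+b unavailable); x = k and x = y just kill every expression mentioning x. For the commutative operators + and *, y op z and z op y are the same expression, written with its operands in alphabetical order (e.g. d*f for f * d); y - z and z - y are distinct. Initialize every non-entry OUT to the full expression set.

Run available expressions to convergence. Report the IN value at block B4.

Answer: {a*a}

Working:
Per-block solution:
  B0:  IN={}  OUT={}
  B1:  IN={}  OUT={a*a}
  B2:  IN={a*a}  OUT={a*a}
  B3:  IN={a*a}  OUT={a*a}
  B4:  IN={a*a}  OUT={}

Merge at B4: IN[B4] = OUT[B3] = {a*a}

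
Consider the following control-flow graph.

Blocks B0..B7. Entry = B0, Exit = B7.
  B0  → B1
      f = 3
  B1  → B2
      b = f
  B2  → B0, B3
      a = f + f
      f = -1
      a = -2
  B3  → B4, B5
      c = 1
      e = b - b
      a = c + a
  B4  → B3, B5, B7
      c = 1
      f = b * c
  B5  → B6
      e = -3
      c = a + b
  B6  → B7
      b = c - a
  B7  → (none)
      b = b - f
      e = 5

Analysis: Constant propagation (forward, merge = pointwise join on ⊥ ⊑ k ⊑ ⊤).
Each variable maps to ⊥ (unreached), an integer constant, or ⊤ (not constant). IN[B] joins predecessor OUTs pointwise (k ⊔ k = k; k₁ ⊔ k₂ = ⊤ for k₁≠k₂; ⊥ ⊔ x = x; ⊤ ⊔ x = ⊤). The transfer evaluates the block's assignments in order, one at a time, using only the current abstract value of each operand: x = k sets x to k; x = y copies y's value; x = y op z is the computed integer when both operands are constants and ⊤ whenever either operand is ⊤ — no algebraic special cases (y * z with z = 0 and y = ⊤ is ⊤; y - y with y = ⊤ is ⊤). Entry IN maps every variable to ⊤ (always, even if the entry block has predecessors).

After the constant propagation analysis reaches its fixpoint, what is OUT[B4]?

Fixpoint table:
  B0:   IN=(all ⊤)   OUT={f:3; rest ⊤}
  B1:   IN={f:3; rest ⊤}   OUT={b:3, f:3; rest ⊤}
  B2:   IN={b:3, f:3; rest ⊤}   OUT={a:-2, b:3, f:-1; rest ⊤}
  B3:   IN={b:3; rest ⊤}   OUT={b:3, c:1, e:0; rest ⊤}
  B4:   IN={b:3, c:1, e:0; rest ⊤}   OUT={b:3, c:1, e:0, f:3; rest ⊤}
  B5:   IN={b:3, c:1, e:0; rest ⊤}   OUT={b:3, e:-3; rest ⊤}
  B6:   IN={b:3, e:-3; rest ⊤}   OUT={e:-3; rest ⊤}
  B7:   IN=(all ⊤)   OUT={e:5; rest ⊤}

Merge at B4: IN[B4] = OUT[B3] = {a: ⊤, b: 3, c: 1, d: ⊤, e: 0, f: ⊤}
Applying B4's transfer function to that IN value gives OUT[B4] (row B4 above).

Answer: {a: ⊤, b: 3, c: 1, d: ⊤, e: 0, f: 3}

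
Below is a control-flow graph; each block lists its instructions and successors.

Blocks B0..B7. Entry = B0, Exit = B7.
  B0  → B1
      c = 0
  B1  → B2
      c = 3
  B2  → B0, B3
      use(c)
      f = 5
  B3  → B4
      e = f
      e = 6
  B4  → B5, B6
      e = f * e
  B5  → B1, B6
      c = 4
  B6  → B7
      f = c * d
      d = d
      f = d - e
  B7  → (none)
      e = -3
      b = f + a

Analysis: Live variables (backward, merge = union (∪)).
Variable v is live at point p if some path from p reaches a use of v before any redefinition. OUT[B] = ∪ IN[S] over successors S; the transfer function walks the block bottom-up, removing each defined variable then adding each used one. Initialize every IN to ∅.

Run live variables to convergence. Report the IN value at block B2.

Converged values:
  B0:   IN={a, d}   OUT={a, d}
  B1:   IN={a, d}   OUT={a, c, d}
  B2:   IN={a, c, d}   OUT={a, c, d, f}
  B3:   IN={a, c, d, f}   OUT={a, c, d, e, f}
  B4:   IN={a, c, d, e, f}   OUT={a, c, d, e}
  B5:   IN={a, d, e}   OUT={a, c, d, e}
  B6:   IN={a, c, d, e}   OUT={a, f}
  B7:   IN={a, f}   OUT={}

Merge at B2: OUT[B2] = IN[B0] ⊔ IN[B3] = {a, c, d, f}
Applying B2's transfer function to that OUT value gives IN[B2] (row B2 above).

Answer: {a, c, d}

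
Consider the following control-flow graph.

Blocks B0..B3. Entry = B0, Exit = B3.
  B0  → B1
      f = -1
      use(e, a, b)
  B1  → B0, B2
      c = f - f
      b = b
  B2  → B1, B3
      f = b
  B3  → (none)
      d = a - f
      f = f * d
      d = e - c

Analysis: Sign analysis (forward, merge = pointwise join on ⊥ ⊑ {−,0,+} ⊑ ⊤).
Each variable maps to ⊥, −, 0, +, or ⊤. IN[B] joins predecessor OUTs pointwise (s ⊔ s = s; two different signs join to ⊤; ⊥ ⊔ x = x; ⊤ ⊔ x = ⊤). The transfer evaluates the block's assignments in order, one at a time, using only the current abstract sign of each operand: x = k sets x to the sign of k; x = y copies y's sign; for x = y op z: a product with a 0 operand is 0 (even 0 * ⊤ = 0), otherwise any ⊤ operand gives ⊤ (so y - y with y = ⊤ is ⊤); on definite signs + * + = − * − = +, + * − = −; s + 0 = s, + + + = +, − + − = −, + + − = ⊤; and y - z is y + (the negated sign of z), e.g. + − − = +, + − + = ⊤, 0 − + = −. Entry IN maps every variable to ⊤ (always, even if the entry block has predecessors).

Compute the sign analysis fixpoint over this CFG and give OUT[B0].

Per-block solution:
  B0:  IN=(all ⊤)  OUT={f:-; rest ⊤}
  B1:  IN=(all ⊤)  OUT=(all ⊤)
  B2:  IN=(all ⊤)  OUT=(all ⊤)
  B3:  IN=(all ⊤)  OUT=(all ⊤)

Merge at B0 (entry node, so the boundary value (all ⊤) is joined with the incoming edge(s)): IN[B0] = (all ⊤) ⊔ OUT[B1] = {a: ⊤, b: ⊤, c: ⊤, d: ⊤, e: ⊤, f: ⊤}
Applying B0's transfer function to that IN value gives OUT[B0] (row B0 above).

Answer: {a: ⊤, b: ⊤, c: ⊤, d: ⊤, e: ⊤, f: -}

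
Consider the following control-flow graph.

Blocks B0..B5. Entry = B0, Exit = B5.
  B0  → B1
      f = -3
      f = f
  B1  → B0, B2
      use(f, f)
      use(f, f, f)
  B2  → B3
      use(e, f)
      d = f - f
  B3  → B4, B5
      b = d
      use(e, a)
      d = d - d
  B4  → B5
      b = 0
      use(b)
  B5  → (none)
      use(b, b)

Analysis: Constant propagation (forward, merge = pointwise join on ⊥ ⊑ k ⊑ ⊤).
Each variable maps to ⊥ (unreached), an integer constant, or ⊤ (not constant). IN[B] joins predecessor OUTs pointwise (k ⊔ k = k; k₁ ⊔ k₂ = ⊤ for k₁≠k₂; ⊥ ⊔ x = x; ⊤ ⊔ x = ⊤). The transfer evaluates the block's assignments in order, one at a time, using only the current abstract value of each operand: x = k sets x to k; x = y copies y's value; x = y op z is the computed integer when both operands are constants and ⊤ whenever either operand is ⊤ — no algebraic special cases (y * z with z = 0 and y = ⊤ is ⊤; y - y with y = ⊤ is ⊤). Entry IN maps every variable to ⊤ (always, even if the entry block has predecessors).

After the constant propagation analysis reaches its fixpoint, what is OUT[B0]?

Answer: {a: ⊤, b: ⊤, c: ⊤, d: ⊤, e: ⊤, f: -3}

Trace:
Converged values:
  B0:  IN=(all ⊤)  OUT={f:-3; rest ⊤}
  B1:  IN={f:-3; rest ⊤}  OUT={f:-3; rest ⊤}
  B2:  IN={f:-3; rest ⊤}  OUT={d:0, f:-3; rest ⊤}
  B3:  IN={d:0, f:-3; rest ⊤}  OUT={b:0, d:0, f:-3; rest ⊤}
  B4:  IN={b:0, d:0, f:-3; rest ⊤}  OUT={b:0, d:0, f:-3; rest ⊤}
  B5:  IN={b:0, d:0, f:-3; rest ⊤}  OUT={b:0, d:0, f:-3; rest ⊤}

Merge at B0 (entry node, so the boundary value (all ⊤) is joined with the incoming edge(s)): IN[B0] = (all ⊤) ⊔ OUT[B1] = {a: ⊤, b: ⊤, c: ⊤, d: ⊤, e: ⊤, f: ⊤}
Applying B0's transfer function to that IN value gives OUT[B0] (row B0 above).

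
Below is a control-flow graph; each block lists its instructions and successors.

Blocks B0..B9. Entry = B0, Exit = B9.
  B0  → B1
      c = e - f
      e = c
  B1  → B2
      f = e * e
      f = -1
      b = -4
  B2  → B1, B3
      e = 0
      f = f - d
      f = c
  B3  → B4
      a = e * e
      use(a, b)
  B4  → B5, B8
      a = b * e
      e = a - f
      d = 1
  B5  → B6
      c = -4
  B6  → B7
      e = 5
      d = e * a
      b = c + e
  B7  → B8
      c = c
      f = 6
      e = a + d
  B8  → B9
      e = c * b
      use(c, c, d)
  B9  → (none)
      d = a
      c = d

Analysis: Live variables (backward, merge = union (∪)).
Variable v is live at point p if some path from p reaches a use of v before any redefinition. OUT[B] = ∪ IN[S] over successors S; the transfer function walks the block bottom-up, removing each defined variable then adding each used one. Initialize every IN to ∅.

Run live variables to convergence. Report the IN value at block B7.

Converged values:
  B0:   IN={d, e, f}   OUT={c, d, e}
  B1:   IN={c, d, e}   OUT={b, c, d, f}
  B2:   IN={b, c, d, f}   OUT={b, c, d, e, f}
  B3:   IN={b, c, e, f}   OUT={b, c, e, f}
  B4:   IN={b, c, e, f}   OUT={a, b, c, d}
  B5:   IN={a}   OUT={a, c}
  B6:   IN={a, c}   OUT={a, b, c, d}
  B7:   IN={a, b, c, d}   OUT={a, b, c, d}
  B8:   IN={a, b, c, d}   OUT={a}
  B9:   IN={a}   OUT={}

Merge at B7: OUT[B7] = IN[B8] = {a, b, c, d}
Applying B7's transfer function to that OUT value gives IN[B7] (row B7 above).

Answer: {a, b, c, d}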